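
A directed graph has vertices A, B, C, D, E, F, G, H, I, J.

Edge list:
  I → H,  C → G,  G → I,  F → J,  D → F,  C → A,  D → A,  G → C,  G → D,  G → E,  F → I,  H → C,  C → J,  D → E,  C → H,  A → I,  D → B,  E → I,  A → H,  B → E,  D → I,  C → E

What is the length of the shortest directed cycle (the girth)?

2

For each vertex v, BFS finds the shortest path from v back to v.
The shortest such closed walk is G → C → G, length 2.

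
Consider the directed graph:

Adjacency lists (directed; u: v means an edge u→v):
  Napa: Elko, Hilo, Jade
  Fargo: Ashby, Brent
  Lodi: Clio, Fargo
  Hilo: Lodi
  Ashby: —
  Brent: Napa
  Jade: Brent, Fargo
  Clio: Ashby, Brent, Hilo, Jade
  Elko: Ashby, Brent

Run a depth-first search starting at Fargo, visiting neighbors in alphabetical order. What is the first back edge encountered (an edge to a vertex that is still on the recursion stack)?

DFS from Fargo (visiting neighbors in alphabetical order); mark gray on enter, black on exit:
Fargo gray
  Ashby gray
  Ashby black
  Brent gray
    Napa gray
      Elko gray
        Elko→Ashby: Ashby black — skip
        Elko→Brent: Brent is gray → back edge
First back edge: Elko → Brent.

Elko->Brent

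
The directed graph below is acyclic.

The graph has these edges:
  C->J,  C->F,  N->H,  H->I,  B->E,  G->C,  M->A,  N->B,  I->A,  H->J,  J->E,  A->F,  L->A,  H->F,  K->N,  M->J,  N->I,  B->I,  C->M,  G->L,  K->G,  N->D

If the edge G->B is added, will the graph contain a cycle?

No

Adding G→B creates a cycle iff B can already reach G.
Explore from B: no path reaches G. The graph stays acyclic.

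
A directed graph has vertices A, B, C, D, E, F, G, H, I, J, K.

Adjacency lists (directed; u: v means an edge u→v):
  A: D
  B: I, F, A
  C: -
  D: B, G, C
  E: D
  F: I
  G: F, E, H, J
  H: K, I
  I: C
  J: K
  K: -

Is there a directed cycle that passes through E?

E is on a cycle iff E can reach itself via ≥1 edge.
E → D → G → E — yes.

Yes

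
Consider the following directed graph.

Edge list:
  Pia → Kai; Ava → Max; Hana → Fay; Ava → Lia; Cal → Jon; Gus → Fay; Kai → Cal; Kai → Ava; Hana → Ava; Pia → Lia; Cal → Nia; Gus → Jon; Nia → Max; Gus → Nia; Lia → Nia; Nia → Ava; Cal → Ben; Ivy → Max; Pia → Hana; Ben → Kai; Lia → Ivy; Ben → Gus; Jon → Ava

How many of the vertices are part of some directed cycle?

A vertex is on a directed cycle iff it belongs to a strongly connected component of size ≥ 2 (or has a self-loop).
The vertices on cycles are {Ava, Ben, Cal, Kai, Lia, Nia} — 6 in total.

6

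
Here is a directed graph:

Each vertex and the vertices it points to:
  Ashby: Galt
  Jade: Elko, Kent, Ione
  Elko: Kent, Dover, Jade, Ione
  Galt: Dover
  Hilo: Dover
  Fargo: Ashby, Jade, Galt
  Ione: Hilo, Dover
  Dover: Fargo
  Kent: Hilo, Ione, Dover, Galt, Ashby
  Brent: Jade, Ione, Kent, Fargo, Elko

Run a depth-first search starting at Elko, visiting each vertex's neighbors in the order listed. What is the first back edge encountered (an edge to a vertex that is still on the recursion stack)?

Galt->Dover

DFS from Elko (visiting each vertex's neighbors in the order listed); mark gray on enter, black on exit:
Elko gray
  Kent gray
    Hilo gray
      Dover gray
        Fargo gray
          Ashby gray
            Galt gray
              Galt→Dover: Dover is gray → back edge
First back edge: Galt → Dover.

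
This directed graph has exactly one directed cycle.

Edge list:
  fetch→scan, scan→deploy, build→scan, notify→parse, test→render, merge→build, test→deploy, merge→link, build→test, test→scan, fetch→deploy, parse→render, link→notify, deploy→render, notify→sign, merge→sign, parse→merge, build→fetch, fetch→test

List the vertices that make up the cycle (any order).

DFS with gray/black marking from merge:
merge gray
  sign gray
  sign black
  link gray
    notify gray
      notify→sign: sign black — skip
      parse gray
        parse→merge: merge is gray → back edge
Back edge closes the cycle merge → link → notify → parse → merge; its vertices are {link, merge, parse, notify}.

link, merge, parse, notify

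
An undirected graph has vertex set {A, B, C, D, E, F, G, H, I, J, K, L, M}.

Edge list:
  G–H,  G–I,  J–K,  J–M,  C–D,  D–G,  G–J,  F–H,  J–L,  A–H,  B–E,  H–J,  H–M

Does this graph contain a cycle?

DFS, tracking each vertex's parent; an edge to a visited non-parent vertex closes a cycle.
Start from J:
visit J (parent –)
  visit K (parent J)
    K–J: parent, skip
  visit H (parent J)
    visit M (parent H)
      M–J: J visited and ≠ parent → cycle
Cycle: J – H – M – J.

Yes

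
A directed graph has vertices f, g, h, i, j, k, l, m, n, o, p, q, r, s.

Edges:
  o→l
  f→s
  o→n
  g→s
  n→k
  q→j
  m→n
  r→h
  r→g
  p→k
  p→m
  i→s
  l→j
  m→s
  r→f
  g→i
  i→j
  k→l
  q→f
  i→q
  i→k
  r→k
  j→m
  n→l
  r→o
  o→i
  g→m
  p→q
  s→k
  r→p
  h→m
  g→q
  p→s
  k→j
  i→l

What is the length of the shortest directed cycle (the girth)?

4

For each vertex v, BFS finds the shortest path from v back to v.
The shortest such closed walk is n → l → j → m → n, length 4.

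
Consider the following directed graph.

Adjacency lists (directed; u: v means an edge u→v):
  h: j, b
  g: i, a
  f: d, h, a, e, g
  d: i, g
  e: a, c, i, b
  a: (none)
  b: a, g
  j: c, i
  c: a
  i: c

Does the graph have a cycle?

No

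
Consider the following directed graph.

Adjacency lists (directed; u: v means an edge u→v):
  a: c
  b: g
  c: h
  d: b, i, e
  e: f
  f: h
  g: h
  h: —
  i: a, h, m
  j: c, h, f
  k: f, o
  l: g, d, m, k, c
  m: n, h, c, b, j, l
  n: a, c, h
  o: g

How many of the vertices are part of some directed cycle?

4

A vertex is on a directed cycle iff it belongs to a strongly connected component of size ≥ 2 (or has a self-loop).
The vertices on cycles are {d, i, l, m} — 4 in total.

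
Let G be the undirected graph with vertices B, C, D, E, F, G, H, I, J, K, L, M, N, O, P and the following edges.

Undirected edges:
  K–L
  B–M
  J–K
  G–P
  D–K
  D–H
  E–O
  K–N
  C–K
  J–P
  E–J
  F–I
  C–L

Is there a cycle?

DFS, tracking each vertex's parent; an edge to a visited non-parent vertex closes a cycle.
Start from J:
visit J (parent –)
  visit K (parent J)
    K–J: parent, skip
    visit L (parent K)
      visit C (parent L)
        C–K: K visited and ≠ parent → cycle
Cycle: K – L – C – K.

Yes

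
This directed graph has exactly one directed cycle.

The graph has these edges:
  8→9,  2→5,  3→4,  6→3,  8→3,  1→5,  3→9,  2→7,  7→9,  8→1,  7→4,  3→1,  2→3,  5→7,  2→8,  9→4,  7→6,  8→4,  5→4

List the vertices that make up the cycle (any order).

DFS with gray/black marking from 7:
7 gray
  6 gray
    3 gray
      1 gray
        5 gray
          5→7: 7 is gray → back edge
Back edge closes the cycle 7 → 6 → 3 → 1 → 5 → 7; its vertices are {1, 3, 5, 6, 7}.

1, 3, 5, 6, 7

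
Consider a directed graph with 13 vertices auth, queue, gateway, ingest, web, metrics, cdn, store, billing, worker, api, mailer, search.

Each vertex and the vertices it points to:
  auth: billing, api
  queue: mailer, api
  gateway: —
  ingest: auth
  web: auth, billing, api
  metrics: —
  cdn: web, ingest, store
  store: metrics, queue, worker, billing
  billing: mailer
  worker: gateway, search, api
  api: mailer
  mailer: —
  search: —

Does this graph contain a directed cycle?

DFS with white/gray/black marking, starting from queue:
queue gray
  mailer gray
  mailer black
  api gray
    api→mailer: mailer black — skip
  api black
queue black
auth gray
  billing gray
    billing→mailer: mailer black — skip
  billing black
  auth→api: api black — skip
auth black
gateway gray
gateway black
ingest gray
  ingest→auth: auth black — skip
ingest black
web gray
  web→auth: auth black — skip
  web→billing: billing black — skip
  web→api: api black — skip
web black
metrics gray
metrics black
cdn gray
  cdn→web: web black — skip
  cdn→ingest: ingest black — skip
  store gray
    store→metrics: metrics black — skip
    store→queue: queue black — skip
    worker gray
      worker→gateway: gateway black — skip
      search gray
      search black
      worker→api: api black — skip
    worker black
    store→billing: billing black — skip
  store black
cdn black
Every edge goes to a white or black vertex — no back edge, so the graph is acyclic.

No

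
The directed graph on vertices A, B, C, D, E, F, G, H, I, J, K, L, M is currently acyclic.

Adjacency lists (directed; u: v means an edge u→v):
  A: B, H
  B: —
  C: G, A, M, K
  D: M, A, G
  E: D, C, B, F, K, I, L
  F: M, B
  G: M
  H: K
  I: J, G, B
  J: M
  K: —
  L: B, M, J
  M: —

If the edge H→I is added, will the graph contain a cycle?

Adding H→I creates a cycle iff I can already reach H.
Explore from I: no path reaches H. The graph stays acyclic.

No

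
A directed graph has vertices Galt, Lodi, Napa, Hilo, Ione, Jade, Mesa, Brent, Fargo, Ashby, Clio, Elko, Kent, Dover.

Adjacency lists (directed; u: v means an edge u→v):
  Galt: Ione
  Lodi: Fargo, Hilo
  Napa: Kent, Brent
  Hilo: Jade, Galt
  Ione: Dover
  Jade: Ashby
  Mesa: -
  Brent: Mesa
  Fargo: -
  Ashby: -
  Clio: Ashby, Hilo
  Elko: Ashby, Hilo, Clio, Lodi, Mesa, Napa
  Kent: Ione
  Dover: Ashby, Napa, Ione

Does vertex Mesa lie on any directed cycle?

Mesa lies on a cycle iff there is a path from Mesa back to itself.
Exploring from Mesa, it never reaches itself; equivalently, its strongly connected component is a singleton.

No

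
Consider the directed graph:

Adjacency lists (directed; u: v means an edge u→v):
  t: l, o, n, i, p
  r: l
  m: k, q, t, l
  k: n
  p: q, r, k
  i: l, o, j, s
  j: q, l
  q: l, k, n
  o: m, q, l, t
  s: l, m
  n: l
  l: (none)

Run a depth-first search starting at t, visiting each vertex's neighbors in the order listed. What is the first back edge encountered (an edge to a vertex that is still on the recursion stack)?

DFS from t (visiting each vertex's neighbors in the order listed); mark gray on enter, black on exit:
t gray
  l gray
  l black
  o gray
    m gray
      k gray
        n gray
          n→l: l black — skip
        n black
      k black
      q gray
        q→l: l black — skip
        q→k: k black — skip
        q→n: n black — skip
      q black
      m→t: t is gray → back edge
First back edge: m → t.

m→t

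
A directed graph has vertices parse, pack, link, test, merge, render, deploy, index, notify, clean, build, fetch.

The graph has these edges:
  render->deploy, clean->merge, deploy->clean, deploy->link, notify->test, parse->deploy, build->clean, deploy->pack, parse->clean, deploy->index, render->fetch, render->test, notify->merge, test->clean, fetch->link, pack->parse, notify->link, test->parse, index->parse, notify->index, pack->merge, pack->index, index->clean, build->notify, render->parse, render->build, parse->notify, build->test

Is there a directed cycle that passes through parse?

parse is on a cycle iff parse can reach itself via ≥1 edge.
parse → notify → test → parse — yes.

Yes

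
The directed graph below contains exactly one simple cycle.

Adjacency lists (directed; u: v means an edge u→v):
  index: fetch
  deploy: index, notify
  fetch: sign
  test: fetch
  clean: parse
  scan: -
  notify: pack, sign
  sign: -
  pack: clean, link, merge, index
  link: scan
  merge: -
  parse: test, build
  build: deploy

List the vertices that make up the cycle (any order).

DFS with gray/black marking from pack:
pack gray
  clean gray
    parse gray
      test gray
        fetch gray
          sign gray
          sign black
        fetch black
      test black
      build gray
        deploy gray
          index gray
            index→fetch: fetch black — skip
          index black
          notify gray
            notify→pack: pack is gray → back edge
Back edge closes the cycle pack → clean → parse → build → deploy → notify → pack; its vertices are {pack, build, clean, parse, deploy, notify}.

pack, build, clean, parse, deploy, notify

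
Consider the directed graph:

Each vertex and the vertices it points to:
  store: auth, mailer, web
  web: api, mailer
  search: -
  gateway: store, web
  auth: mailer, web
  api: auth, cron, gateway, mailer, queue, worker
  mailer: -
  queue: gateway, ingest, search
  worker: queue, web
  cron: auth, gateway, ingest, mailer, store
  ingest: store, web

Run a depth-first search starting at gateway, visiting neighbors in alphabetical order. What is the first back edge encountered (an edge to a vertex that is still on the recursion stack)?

DFS from gateway (visiting neighbors in alphabetical order); mark gray on enter, black on exit:
gateway gray
  store gray
    auth gray
      mailer gray
      mailer black
      web gray
        api gray
          api→auth: auth is gray → back edge
First back edge: api → auth.

api→auth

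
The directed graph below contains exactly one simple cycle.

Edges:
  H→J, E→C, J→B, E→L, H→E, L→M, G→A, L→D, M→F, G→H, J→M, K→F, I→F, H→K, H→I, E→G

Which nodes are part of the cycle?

E, G, H

DFS with gray/black marking from H:
H gray
  I gray
    F gray
    F black
  I black
  K gray
    K→F: F black — skip
  K black
  J gray
    B gray
    B black
    M gray
      M→F: F black — skip
    M black
  J black
  E gray
    G gray
      G→H: H is gray → back edge
Back edge closes the cycle H → E → G → H; its vertices are {E, G, H}.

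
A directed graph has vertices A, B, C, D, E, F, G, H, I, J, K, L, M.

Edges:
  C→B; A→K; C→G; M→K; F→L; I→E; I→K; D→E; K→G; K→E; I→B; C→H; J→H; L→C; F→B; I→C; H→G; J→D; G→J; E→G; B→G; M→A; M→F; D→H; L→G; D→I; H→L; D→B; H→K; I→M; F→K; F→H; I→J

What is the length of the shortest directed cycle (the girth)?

3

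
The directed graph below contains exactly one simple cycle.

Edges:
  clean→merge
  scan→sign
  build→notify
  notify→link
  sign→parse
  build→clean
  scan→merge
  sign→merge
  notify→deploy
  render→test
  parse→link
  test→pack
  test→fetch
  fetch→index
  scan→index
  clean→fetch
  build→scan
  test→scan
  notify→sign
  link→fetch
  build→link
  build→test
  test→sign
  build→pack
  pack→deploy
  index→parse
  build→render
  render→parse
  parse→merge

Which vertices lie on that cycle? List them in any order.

DFS with gray/black marking from link:
link gray
  fetch gray
    index gray
      parse gray
        merge gray
        merge black
        parse→link: link is gray → back edge
Back edge closes the cycle link → fetch → index → parse → link; its vertices are {link, fetch, index, parse}.

link, fetch, index, parse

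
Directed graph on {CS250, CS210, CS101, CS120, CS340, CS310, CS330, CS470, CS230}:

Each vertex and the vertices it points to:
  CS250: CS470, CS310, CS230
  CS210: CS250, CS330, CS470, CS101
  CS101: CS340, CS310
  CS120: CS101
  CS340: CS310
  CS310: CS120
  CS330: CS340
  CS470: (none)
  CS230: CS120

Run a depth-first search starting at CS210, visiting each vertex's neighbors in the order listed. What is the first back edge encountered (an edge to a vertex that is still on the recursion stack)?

CS340→CS310

DFS from CS210 (visiting each vertex's neighbors in the order listed); mark gray on enter, black on exit:
CS210 gray
  CS250 gray
    CS470 gray
    CS470 black
    CS310 gray
      CS120 gray
        CS101 gray
          CS340 gray
            CS340→CS310: CS310 is gray → back edge
First back edge: CS340 → CS310.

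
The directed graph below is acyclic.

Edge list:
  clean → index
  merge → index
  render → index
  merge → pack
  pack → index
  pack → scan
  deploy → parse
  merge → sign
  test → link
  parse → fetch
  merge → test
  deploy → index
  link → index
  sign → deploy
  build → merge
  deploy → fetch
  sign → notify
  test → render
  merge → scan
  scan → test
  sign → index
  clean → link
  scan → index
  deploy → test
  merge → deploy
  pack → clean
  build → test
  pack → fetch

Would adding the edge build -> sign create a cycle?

No

Adding build→sign creates a cycle iff sign can already reach build.
Explore from sign: no path reaches build. The graph stays acyclic.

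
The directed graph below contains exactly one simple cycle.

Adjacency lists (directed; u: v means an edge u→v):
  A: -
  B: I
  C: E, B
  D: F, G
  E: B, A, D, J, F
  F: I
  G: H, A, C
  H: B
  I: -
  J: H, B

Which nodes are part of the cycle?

C, D, E, G

DFS with gray/black marking from E:
E gray
  B gray
    I gray
    I black
  B black
  A gray
  A black
  D gray
    F gray
      F→I: I black — skip
    F black
    G gray
      H gray
        H→B: B black — skip
      H black
      G→A: A black — skip
      C gray
        C→E: E is gray → back edge
Back edge closes the cycle E → D → G → C → E; its vertices are {C, D, E, G}.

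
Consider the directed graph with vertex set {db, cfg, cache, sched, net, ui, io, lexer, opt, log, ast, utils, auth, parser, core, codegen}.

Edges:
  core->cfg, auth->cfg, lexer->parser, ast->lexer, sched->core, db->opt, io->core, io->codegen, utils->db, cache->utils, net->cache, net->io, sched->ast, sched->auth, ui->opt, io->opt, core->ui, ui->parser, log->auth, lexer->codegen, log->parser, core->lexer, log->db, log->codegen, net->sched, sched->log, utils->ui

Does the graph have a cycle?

No

DFS with white/gray/black marking, starting from core:
core gray
  cfg gray
  cfg black
  lexer gray
    parser gray
    parser black
    codegen gray
    codegen black
  lexer black
  ui gray
    ui→parser: parser black — skip
    opt gray
    opt black
  ui black
core black
db gray
  db→opt: opt black — skip
db black
cache gray
  utils gray
    utils→db: db black — skip
    utils→ui: ui black — skip
  utils black
cache black
sched gray
  sched→core: core black — skip
  log gray
    auth gray
      auth→cfg: cfg black — skip
    auth black
    log→parser: parser black — skip
    log→codegen: codegen black — skip
    log→db: db black — skip
  log black
  ast gray
    ast→lexer: lexer black — skip
  ast black
  sched→auth: auth black — skip
sched black
net gray
  io gray
    io→core: core black — skip
    io→codegen: codegen black — skip
    io→opt: opt black — skip
  io black
  net→cache: cache black — skip
  net→sched: sched black — skip
net black
Every edge goes to a white or black vertex — no back edge, so the graph is acyclic.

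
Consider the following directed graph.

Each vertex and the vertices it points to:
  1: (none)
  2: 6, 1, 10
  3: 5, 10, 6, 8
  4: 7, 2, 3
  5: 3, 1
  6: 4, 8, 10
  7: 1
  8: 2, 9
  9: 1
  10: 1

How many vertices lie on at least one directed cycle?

6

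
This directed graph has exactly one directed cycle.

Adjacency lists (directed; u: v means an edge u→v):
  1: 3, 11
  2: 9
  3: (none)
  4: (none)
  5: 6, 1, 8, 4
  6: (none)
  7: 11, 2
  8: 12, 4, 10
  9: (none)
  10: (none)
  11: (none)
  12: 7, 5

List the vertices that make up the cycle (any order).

5, 8, 12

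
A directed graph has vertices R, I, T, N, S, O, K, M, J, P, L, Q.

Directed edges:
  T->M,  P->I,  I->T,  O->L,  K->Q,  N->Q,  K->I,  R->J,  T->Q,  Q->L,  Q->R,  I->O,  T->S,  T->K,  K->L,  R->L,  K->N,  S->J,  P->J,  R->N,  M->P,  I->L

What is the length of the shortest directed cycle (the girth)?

For each vertex v, BFS finds the shortest path from v back to v.
The shortest such closed walk is I → T → K → I, length 3.

3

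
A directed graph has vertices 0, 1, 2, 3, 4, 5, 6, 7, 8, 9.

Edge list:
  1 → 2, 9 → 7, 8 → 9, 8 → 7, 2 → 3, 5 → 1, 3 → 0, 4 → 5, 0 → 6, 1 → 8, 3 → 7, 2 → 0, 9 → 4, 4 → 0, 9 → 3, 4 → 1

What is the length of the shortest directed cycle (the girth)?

For each vertex v, BFS finds the shortest path from v back to v.
The shortest such closed walk is 4 → 1 → 8 → 9 → 4, length 4.

4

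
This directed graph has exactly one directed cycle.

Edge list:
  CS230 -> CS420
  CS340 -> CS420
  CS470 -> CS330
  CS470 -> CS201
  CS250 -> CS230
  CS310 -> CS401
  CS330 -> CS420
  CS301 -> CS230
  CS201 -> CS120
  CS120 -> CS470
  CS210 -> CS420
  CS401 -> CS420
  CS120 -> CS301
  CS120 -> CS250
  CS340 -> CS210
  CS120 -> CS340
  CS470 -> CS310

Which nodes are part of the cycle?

CS120, CS201, CS470

DFS with gray/black marking from CS120:
CS120 gray
  CS250 gray
    CS230 gray
      CS420 gray
      CS420 black
    CS230 black
  CS250 black
  CS340 gray
    CS340→CS420: CS420 black — skip
    CS210 gray
      CS210→CS420: CS420 black — skip
    CS210 black
  CS340 black
  CS301 gray
    CS301→CS230: CS230 black — skip
  CS301 black
  CS470 gray
    CS330 gray
      CS330→CS420: CS420 black — skip
    CS330 black
    CS201 gray
      CS201→CS120: CS120 is gray → back edge
Back edge closes the cycle CS120 → CS470 → CS201 → CS120; its vertices are {CS120, CS201, CS470}.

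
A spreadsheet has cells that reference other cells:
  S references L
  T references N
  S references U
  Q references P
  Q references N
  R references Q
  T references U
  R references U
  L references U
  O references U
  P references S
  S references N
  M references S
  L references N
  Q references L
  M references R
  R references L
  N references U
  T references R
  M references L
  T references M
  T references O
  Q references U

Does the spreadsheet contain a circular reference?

DFS with white/gray/black marking, starting from R:
R gray
  Q gray
    L gray
      N gray
        U gray
        U black
      N black
      L→U: U black — skip
    L black
    Q→U: U black — skip
    P gray
      S gray
        S→N: N black — skip
        S→L: L black — skip
        S→U: U black — skip
      S black
    P black
    Q→N: N black — skip
  Q black
  R→U: U black — skip
  R→L: L black — skip
R black
M gray
  M→L: L black — skip
  M→R: R black — skip
  M→S: S black — skip
M black
O gray
  O→U: U black — skip
O black
T gray
  T→R: R black — skip
  T→U: U black — skip
  T→M: M black — skip
  T→O: O black — skip
  T→N: N black — skip
T black
Every edge goes to a white or black vertex — no back edge, so the graph is acyclic.

No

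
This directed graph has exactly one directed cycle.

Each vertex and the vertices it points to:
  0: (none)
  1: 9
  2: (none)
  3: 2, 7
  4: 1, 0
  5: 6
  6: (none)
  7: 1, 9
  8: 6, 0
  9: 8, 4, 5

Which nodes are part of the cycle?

1, 4, 9

DFS with gray/black marking from 9:
9 gray
  8 gray
    6 gray
    6 black
    0 gray
    0 black
  8 black
  4 gray
    1 gray
      1→9: 9 is gray → back edge
Back edge closes the cycle 9 → 4 → 1 → 9; its vertices are {1, 4, 9}.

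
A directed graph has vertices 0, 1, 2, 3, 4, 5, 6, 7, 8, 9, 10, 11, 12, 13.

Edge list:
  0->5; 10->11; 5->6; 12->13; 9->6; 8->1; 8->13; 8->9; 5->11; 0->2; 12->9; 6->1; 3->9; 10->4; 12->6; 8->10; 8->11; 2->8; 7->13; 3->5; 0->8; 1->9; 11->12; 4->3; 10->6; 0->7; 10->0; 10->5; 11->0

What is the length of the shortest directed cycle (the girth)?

For each vertex v, BFS finds the shortest path from v back to v.
The shortest such closed walk is 10 → 0 → 8 → 10, length 3.

3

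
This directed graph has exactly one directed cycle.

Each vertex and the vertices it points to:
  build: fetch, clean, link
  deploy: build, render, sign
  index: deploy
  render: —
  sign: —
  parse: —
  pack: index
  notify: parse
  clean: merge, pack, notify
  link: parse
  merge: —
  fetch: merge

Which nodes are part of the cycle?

DFS with gray/black marking from deploy:
deploy gray
  build gray
    fetch gray
      merge gray
      merge black
    fetch black
    clean gray
      clean→merge: merge black — skip
      pack gray
        index gray
          index→deploy: deploy is gray → back edge
Back edge closes the cycle deploy → build → clean → pack → index → deploy; its vertices are {pack, build, clean, index, deploy}.

pack, build, clean, index, deploy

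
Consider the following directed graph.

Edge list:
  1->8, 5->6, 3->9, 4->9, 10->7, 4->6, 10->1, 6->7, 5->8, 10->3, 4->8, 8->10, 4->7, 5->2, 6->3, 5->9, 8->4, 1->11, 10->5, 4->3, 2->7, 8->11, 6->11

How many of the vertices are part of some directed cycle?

A vertex is on a directed cycle iff it belongs to a strongly connected component of size ≥ 2 (or has a self-loop).
The vertices on cycles are {1, 4, 5, 8, 10} — 5 in total.

5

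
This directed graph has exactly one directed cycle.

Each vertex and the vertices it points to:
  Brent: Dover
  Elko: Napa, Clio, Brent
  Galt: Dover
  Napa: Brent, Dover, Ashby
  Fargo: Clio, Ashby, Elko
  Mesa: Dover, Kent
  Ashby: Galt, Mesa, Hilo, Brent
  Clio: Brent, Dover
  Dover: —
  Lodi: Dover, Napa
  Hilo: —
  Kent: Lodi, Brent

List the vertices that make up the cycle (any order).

DFS with gray/black marking from Ashby:
Ashby gray
  Galt gray
    Dover gray
    Dover black
  Galt black
  Mesa gray
    Mesa→Dover: Dover black — skip
    Kent gray
      Lodi gray
        Lodi→Dover: Dover black — skip
        Napa gray
          Brent gray
            Brent→Dover: Dover black — skip
          Brent black
          Napa→Dover: Dover black — skip
          Napa→Ashby: Ashby is gray → back edge
Back edge closes the cycle Ashby → Mesa → Kent → Lodi → Napa → Ashby; its vertices are {Kent, Lodi, Mesa, Napa, Ashby}.

Kent, Lodi, Mesa, Napa, Ashby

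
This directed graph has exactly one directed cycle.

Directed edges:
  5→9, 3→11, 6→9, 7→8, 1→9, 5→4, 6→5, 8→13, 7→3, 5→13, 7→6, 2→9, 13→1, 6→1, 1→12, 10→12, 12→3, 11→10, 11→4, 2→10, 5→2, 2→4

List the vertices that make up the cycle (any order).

3, 10, 11, 12

DFS with gray/black marking from 3:
3 gray
  11 gray
    4 gray
    4 black
    10 gray
      12 gray
        12→3: 3 is gray → back edge
Back edge closes the cycle 3 → 11 → 10 → 12 → 3; its vertices are {3, 10, 11, 12}.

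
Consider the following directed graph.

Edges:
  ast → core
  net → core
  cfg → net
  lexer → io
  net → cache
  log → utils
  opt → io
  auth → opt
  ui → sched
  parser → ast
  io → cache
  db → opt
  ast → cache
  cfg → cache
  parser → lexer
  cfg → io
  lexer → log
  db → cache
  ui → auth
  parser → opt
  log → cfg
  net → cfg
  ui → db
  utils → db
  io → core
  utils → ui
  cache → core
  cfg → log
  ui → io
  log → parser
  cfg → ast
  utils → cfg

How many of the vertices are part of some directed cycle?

A vertex is on a directed cycle iff it belongs to a strongly connected component of size ≥ 2 (or has a self-loop).
The vertices on cycles are {cfg, log, net, lexer, utils, parser} — 6 in total.

6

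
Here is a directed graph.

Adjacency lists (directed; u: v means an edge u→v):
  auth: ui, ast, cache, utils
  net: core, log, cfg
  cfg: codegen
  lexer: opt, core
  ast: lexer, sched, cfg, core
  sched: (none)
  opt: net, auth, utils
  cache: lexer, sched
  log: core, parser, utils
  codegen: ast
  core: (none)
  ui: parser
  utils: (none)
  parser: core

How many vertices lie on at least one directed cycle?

8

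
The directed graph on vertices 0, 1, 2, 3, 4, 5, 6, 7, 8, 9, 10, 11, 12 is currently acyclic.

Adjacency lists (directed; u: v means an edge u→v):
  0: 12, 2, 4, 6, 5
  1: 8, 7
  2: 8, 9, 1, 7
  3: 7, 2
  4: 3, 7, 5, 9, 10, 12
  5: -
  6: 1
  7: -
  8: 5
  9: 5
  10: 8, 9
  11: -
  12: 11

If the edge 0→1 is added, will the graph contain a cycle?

No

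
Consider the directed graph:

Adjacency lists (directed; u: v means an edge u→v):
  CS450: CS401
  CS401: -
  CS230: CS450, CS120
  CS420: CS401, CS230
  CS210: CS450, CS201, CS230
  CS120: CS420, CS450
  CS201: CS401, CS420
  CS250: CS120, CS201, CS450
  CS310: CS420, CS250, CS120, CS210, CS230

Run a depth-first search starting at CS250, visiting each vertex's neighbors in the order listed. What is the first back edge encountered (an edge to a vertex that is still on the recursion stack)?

CS230->CS120

DFS from CS250 (visiting each vertex's neighbors in the order listed); mark gray on enter, black on exit:
CS250 gray
  CS120 gray
    CS420 gray
      CS401 gray
      CS401 black
      CS230 gray
        CS450 gray
          CS450→CS401: CS401 black — skip
        CS450 black
        CS230→CS120: CS120 is gray → back edge
First back edge: CS230 → CS120.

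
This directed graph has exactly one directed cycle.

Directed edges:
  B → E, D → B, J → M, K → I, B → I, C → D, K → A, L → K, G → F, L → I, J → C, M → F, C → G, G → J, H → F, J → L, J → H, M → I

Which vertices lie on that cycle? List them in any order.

DFS with gray/black marking from G:
G gray
  F gray
  F black
  J gray
    C gray
      C→G: G is gray → back edge
Back edge closes the cycle G → J → C → G; its vertices are {C, G, J}.

C, G, J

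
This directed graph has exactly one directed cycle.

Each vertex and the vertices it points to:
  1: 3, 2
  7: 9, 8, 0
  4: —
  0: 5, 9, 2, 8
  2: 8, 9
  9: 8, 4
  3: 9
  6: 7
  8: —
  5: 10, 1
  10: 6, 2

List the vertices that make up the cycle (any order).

0, 5, 6, 7, 10

DFS with gray/black marking from 5:
5 gray
  10 gray
    6 gray
      7 gray
        9 gray
          8 gray
          8 black
          4 gray
          4 black
        9 black
        7→8: 8 black — skip
        0 gray
          0→5: 5 is gray → back edge
Back edge closes the cycle 5 → 10 → 6 → 7 → 0 → 5; its vertices are {0, 5, 6, 7, 10}.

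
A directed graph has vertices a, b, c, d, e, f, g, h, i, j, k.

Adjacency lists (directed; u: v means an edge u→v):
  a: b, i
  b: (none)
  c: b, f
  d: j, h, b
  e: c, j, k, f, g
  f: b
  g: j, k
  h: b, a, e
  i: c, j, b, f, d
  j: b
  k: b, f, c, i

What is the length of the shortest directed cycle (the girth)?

For each vertex v, BFS finds the shortest path from v back to v.
The shortest such closed walk is h → a → i → d → h, length 4.

4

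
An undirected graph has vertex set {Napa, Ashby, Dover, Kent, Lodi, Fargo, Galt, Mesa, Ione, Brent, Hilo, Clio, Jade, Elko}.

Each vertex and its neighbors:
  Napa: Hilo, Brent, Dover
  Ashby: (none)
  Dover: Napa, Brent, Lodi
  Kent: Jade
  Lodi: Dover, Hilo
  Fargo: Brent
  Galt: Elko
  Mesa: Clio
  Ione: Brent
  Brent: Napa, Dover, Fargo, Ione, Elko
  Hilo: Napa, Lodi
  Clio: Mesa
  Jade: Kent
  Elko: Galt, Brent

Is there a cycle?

DFS, tracking each vertex's parent; an edge to a visited non-parent vertex closes a cycle.
Start from Clio:
visit Clio (parent –)
  visit Mesa (parent Clio)
    Mesa–Clio: parent, skip
visit Napa (parent –)
  visit Hilo (parent Napa)
    Hilo–Napa: parent, skip
    visit Lodi (parent Hilo)
      visit Dover (parent Lodi)
        Dover–Napa: Napa visited and ≠ parent → cycle
Cycle: Napa – Hilo – Lodi – Dover – Napa.

Yes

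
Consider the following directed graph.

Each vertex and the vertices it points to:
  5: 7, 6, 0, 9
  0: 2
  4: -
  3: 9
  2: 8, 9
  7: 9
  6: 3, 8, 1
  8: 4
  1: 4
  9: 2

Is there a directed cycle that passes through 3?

No

3 lies on a cycle iff there is a path from 3 back to itself.
Exploring from 3, it never reaches itself; equivalently, its strongly connected component is a singleton.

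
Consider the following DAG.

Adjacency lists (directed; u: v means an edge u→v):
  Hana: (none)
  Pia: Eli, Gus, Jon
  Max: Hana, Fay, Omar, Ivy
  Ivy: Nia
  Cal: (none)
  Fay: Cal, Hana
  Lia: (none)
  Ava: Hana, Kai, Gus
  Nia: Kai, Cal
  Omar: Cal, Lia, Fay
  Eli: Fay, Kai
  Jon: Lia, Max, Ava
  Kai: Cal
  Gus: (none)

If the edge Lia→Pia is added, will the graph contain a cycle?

Yes

Adding Lia→Pia creates a cycle iff Pia can already reach Lia.
Path from Pia: Pia → Jon → Lia.
So Pia → … → Lia → Pia is a cycle.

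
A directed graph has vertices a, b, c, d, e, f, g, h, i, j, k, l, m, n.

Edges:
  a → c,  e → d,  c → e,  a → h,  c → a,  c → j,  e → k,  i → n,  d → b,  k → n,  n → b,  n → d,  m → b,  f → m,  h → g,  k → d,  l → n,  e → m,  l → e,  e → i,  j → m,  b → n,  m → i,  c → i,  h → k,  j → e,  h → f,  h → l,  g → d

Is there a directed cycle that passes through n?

Yes

n is on a cycle iff n can reach itself via ≥1 edge.
n → b → n — yes.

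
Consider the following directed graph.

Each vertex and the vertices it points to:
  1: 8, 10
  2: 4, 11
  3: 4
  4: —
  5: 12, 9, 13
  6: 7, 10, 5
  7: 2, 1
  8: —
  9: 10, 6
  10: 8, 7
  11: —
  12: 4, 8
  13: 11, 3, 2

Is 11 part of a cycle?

No

11 lies on a cycle iff there is a path from 11 back to itself.
Exploring from 11, it never reaches itself; equivalently, its strongly connected component is a singleton.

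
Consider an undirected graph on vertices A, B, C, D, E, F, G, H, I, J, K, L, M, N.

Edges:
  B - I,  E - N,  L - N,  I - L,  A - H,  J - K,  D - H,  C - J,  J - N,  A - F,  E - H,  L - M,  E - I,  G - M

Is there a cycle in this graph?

DFS, tracking each vertex's parent; an edge to a visited non-parent vertex closes a cycle.
Start from M:
visit M (parent –)
  visit G (parent M)
    G–M: parent, skip
  visit L (parent M)
    visit I (parent L)
      visit B (parent I)
        B–I: parent, skip
      visit E (parent I)
        E–I: parent, skip
        visit H (parent E)
          visit A (parent H)
            visit F (parent A)
              F–A: parent, skip
            A–H: parent, skip
          visit D (parent H)
            D–H: parent, skip
          H–E: parent, skip
        visit N (parent E)
          visit J (parent N)
            J–N: parent, skip
            visit C (parent J)
              C–J: parent, skip
            visit K (parent J)
              K–J: parent, skip
          N–L: L visited and ≠ parent → cycle
Cycle: L – I – E – N – L.

Yes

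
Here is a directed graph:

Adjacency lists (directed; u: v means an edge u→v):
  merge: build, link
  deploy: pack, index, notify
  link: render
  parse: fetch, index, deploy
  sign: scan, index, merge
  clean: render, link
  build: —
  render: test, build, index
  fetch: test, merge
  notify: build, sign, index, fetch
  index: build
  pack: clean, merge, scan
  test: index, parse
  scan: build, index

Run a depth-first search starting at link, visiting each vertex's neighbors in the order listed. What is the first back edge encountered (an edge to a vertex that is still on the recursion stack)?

fetch->test

DFS from link (visiting each vertex's neighbors in the order listed); mark gray on enter, black on exit:
link gray
  render gray
    test gray
      index gray
        build gray
        build black
      index black
      parse gray
        fetch gray
          fetch→test: test is gray → back edge
First back edge: fetch → test.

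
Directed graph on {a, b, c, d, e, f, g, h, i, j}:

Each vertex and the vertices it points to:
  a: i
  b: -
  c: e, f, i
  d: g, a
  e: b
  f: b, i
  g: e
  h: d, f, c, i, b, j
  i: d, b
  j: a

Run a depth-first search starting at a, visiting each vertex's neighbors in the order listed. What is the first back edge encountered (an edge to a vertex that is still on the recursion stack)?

d→a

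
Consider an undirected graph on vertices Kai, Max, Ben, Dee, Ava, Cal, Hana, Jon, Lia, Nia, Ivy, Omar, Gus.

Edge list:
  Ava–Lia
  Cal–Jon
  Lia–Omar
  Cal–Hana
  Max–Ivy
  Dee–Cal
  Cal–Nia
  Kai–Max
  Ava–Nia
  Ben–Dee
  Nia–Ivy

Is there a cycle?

No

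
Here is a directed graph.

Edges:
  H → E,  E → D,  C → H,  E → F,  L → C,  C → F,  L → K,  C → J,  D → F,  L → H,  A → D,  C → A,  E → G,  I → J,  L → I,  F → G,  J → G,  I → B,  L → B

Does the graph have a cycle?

DFS with white/gray/black marking, starting from G:
G gray
G black
A gray
  D gray
    F gray
      F→G: G black — skip
    F black
  D black
A black
B gray
B black
C gray
  C→F: F black — skip
  J gray
    J→G: G black — skip
  J black
  H gray
    E gray
      E→D: D black — skip
      E→F: F black — skip
      E→G: G black — skip
    E black
  H black
  C→A: A black — skip
C black
I gray
  I→J: J black — skip
  I→B: B black — skip
I black
K gray
K black
L gray
  L→K: K black — skip
  L→C: C black — skip
  L→H: H black — skip
  L→I: I black — skip
  L→B: B black — skip
L black
Every edge goes to a white or black vertex — no back edge, so the graph is acyclic.

No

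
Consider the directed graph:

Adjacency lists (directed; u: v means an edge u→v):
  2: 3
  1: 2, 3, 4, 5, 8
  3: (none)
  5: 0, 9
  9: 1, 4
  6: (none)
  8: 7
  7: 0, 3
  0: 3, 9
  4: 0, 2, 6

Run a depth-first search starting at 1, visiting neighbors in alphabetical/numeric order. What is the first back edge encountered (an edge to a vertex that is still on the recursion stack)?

DFS from 1 (visiting neighbors in alphabetical/numeric order); mark gray on enter, black on exit:
1 gray
  2 gray
    3 gray
    3 black
  2 black
  1→3: 3 black — skip
  4 gray
    0 gray
      0→3: 3 black — skip
      9 gray
        9→1: 1 is gray → back edge
First back edge: 9 → 1.

9->1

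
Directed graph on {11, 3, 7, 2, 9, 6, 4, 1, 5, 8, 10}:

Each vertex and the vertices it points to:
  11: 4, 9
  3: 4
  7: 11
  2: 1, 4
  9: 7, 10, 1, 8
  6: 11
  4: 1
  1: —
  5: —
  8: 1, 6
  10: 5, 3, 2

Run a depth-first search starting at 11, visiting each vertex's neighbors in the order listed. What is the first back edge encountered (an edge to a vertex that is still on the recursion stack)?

DFS from 11 (visiting each vertex's neighbors in the order listed); mark gray on enter, black on exit:
11 gray
  4 gray
    1 gray
    1 black
  4 black
  9 gray
    7 gray
      7→11: 11 is gray → back edge
First back edge: 7 → 11.

7→11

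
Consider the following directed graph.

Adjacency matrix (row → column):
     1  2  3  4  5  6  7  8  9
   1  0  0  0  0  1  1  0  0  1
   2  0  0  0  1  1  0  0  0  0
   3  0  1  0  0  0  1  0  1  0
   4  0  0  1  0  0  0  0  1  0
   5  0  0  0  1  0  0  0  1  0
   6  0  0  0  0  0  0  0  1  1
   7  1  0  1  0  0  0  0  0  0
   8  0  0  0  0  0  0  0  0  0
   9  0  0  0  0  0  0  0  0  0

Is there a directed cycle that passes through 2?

Yes

2 is on a cycle iff 2 can reach itself via ≥1 edge.
2 → 4 → 3 → 2 — yes.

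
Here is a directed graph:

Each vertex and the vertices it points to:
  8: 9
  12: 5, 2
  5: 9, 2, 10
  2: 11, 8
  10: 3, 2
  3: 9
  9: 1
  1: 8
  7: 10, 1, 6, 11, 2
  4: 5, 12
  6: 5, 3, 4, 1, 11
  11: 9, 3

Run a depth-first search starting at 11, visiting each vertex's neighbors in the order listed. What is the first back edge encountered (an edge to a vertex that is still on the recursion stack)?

DFS from 11 (visiting each vertex's neighbors in the order listed); mark gray on enter, black on exit:
11 gray
  9 gray
    1 gray
      8 gray
        8→9: 9 is gray → back edge
First back edge: 8 → 9.

8->9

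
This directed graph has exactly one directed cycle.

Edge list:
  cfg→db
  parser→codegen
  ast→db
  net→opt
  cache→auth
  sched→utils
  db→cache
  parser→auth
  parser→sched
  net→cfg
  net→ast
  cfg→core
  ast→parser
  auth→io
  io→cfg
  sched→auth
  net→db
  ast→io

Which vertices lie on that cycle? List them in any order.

db, io, cfg, auth, cache

DFS with gray/black marking from io:
io gray
  cfg gray
    core gray
    core black
    db gray
      cache gray
        auth gray
          auth→io: io is gray → back edge
Back edge closes the cycle io → cfg → db → cache → auth → io; its vertices are {db, io, cfg, auth, cache}.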